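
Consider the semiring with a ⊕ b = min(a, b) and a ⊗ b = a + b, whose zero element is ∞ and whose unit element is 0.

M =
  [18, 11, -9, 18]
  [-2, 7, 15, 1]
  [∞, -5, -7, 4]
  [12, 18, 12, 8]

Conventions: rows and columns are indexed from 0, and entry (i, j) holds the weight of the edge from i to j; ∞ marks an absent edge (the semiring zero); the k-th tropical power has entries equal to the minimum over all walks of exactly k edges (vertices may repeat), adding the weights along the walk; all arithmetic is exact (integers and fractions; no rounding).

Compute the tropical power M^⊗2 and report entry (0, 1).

M^⊗2:
  [9, -14, -16, -5]
  [5, 9, -11, 8]
  [-7, -12, -14, -4]
  [16, 7, 3, 16]
Key observation: the optimum is the walk 0->2->1, with weight (-9) + (-5) = -14.
Optimal value attained by: walk 0->2->1.
Answer: (M^⊗2)[0][1] = -14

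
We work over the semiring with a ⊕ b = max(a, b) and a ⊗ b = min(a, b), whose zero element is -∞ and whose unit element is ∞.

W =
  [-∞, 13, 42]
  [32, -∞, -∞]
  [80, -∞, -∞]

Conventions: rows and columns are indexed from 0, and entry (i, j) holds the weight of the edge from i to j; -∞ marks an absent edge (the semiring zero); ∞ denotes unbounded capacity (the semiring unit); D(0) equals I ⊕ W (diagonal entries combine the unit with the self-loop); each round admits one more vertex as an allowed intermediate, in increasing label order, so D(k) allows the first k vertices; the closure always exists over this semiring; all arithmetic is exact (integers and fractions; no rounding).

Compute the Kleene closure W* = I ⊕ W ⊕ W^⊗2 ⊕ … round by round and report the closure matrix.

D(0):
  [∞, 13, 42]
  [32, ∞, -∞]
  [80, -∞, ∞]
D(1):
  [∞, 13, 42]
  [32, ∞, 32]
  [80, 13, ∞]
D(2):
  [∞, 13, 42]
  [32, ∞, 32]
  [80, 13, ∞]
D(3):
  [∞, 13, 42]
  [32, ∞, 32]
  [80, 13, ∞]
Answer: W* = [[∞, 13, 42], [32, ∞, 32], [80, 13, ∞]]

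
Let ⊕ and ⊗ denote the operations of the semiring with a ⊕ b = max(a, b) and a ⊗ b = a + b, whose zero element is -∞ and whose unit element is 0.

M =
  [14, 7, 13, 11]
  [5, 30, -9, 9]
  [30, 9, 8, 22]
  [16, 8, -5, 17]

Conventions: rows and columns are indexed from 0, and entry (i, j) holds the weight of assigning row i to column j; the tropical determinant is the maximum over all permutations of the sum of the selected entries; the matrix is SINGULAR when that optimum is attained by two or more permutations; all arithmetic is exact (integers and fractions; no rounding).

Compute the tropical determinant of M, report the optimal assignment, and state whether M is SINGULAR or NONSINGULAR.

σ = (0, 1, 2, 3): 14 + 30 + 8 + 17 = 69
σ = (0, 1, 3, 2): 14 + 30 + 22 + (-5) = 61
σ = (0, 2, 1, 3): 14 + (-9) + 9 + 17 = 31
σ = (0, 2, 3, 1): 14 + (-9) + 22 + 8 = 35
σ = (0, 3, 1, 2): 14 + 9 + 9 + (-5) = 27
σ = (0, 3, 2, 1): 14 + 9 + 8 + 8 = 39
σ = (1, 0, 2, 3): 7 + 5 + 8 + 17 = 37
σ = (1, 0, 3, 2): 7 + 5 + 22 + (-5) = 29
σ = (1, 2, 0, 3): 7 + (-9) + 30 + 17 = 45
σ = (1, 2, 3, 0): 7 + (-9) + 22 + 16 = 36
σ = (1, 3, 0, 2): 7 + 9 + 30 + (-5) = 41
σ = (1, 3, 2, 0): 7 + 9 + 8 + 16 = 40
σ = (2, 0, 1, 3): 13 + 5 + 9 + 17 = 44
σ = (2, 0, 3, 1): 13 + 5 + 22 + 8 = 48
σ = (2, 1, 0, 3): 13 + 30 + 30 + 17 = 90
σ = (2, 1, 3, 0): 13 + 30 + 22 + 16 = 81
σ = (2, 3, 0, 1): 13 + 9 + 30 + 8 = 60
σ = (2, 3, 1, 0): 13 + 9 + 9 + 16 = 47
σ = (3, 0, 1, 2): 11 + 5 + 9 + (-5) = 20
σ = (3, 0, 2, 1): 11 + 5 + 8 + 8 = 32
σ = (3, 1, 0, 2): 11 + 30 + 30 + (-5) = 66
σ = (3, 1, 2, 0): 11 + 30 + 8 + 16 = 65
σ = (3, 2, 0, 1): 11 + (-9) + 30 + 8 = 40
σ = (3, 2, 1, 0): 11 + (-9) + 9 + 16 = 27
Optimal value attained by: σ = (2, 1, 0, 3).
Answer: det⊕(M) = 90; verdict: NONSINGULAR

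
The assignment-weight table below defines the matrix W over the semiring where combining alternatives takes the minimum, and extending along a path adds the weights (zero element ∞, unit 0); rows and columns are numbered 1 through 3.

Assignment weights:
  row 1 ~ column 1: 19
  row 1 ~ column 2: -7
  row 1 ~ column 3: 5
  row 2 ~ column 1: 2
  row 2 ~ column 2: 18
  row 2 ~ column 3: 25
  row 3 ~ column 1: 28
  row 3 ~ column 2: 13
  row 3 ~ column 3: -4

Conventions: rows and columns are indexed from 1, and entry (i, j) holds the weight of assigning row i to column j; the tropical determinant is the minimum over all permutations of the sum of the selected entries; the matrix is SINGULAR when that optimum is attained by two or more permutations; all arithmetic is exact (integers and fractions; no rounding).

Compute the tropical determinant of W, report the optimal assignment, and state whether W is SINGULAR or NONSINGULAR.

σ = (1, 2, 3): 19 + 18 + (-4) = 33
σ = (1, 3, 2): 19 + 25 + 13 = 57
σ = (2, 1, 3): (-7) + 2 + (-4) = -9
σ = (2, 3, 1): (-7) + 25 + 28 = 46
σ = (3, 1, 2): 5 + 2 + 13 = 20
σ = (3, 2, 1): 5 + 18 + 28 = 51
Optimal value attained by: σ = (2, 1, 3).
Answer: det⊕(W) = -9; verdict: NONSINGULAR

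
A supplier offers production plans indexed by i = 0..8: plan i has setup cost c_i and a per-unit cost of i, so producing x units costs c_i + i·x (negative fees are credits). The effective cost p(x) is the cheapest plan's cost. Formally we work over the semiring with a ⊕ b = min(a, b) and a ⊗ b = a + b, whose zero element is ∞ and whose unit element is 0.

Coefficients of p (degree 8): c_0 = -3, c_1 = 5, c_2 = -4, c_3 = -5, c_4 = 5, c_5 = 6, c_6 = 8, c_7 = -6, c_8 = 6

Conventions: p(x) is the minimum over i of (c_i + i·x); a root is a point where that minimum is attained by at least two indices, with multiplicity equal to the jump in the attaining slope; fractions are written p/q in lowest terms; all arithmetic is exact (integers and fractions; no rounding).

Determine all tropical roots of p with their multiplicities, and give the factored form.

hull edge (i=0, c=-3) to (i=3, c=-5): slope -2/3, span 3
hull edge (i=3, c=-5) to (i=7, c=-6): slope -1/4, span 4
hull edge (i=7, c=-6) to (i=8, c=6): slope 12, span 1
Factored form: p(x) = 6 ⊗ (x ⊕ (-12)) ⊗ (x ⊕ 1/4) ⊗ (x ⊕ 1/4) ⊗ (x ⊕ 1/4) ⊗ (x ⊕ 1/4) ⊗ (x ⊕ 2/3) ⊗ (x ⊕ 2/3) ⊗ (x ⊕ 2/3)
Answer: roots = -12 (mult 1), 1/4 (mult 4), 2/3 (mult 3)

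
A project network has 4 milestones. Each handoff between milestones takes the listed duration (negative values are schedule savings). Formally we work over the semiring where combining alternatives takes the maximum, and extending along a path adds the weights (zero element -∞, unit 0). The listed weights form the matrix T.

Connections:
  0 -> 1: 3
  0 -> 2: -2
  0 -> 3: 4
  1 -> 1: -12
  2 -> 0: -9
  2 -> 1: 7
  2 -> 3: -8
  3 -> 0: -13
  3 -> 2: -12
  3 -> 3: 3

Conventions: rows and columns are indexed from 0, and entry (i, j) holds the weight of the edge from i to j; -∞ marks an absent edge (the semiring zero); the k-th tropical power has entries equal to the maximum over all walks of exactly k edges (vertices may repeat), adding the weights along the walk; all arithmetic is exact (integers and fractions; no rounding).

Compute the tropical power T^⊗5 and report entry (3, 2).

T^⊗2:
  [-9, 5, -8, 7]
  [-∞, -24, -∞, -∞]
  [-21, -5, -11, -5]
  [-10, -5, -9, 6]
T^⊗3:
  [-6, -1, -5, 10]
  [-∞, -36, -∞, -∞]
  [-18, -4, -17, -2]
  [-7, -2, -6, 9]
T^⊗4:
  [-3, 2, -2, 13]
  [-∞, -48, -∞, -∞]
  [-15, -10, -14, 1]
  [-4, 1, -3, 12]
T^⊗5:
  [0, 5, 1, 16]
  [-∞, -60, -∞, -∞]
  [-12, -7, -11, 4]
  [-1, 4, 0, 15]
Key observation: the optimum is the walk 3->3->3->3->3->2, with weight 3 + 3 + 3 + 3 + (-12) = 0.
Optimal value attained by: walk 3->3->3->3->3->2.
Answer: (T^⊗5)[3][2] = 0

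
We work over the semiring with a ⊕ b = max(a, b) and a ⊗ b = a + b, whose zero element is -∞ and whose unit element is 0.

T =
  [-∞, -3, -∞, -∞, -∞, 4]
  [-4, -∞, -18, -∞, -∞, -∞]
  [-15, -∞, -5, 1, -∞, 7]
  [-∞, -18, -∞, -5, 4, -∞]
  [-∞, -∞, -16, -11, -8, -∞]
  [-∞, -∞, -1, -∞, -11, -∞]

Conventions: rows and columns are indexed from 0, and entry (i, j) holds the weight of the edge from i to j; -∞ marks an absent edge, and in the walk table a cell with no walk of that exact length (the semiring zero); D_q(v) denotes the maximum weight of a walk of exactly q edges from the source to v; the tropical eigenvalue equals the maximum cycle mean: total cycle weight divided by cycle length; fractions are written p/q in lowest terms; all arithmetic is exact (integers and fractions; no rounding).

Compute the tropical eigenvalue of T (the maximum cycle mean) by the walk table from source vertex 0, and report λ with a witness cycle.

q=0: [0, -∞, -∞, -∞, -∞, -∞]
q=1: [-∞, -3, -∞, -∞, -∞, 4]
q=2: [-7, -∞, 3, -∞, -7, -∞]
q=3: [-12, -10, -2, 4, -15, 10]
q=4: [-14, -14, 9, -1, 8, 5]
q=5: [-6, -17, 4, 10, 3, 16]
q=6: [-11, -8, 15, 5, 14, 11]
Optimal cycle mean attained by: cycle 2->5->2, total 7 + (-1), length 2.
Answer: λ = 3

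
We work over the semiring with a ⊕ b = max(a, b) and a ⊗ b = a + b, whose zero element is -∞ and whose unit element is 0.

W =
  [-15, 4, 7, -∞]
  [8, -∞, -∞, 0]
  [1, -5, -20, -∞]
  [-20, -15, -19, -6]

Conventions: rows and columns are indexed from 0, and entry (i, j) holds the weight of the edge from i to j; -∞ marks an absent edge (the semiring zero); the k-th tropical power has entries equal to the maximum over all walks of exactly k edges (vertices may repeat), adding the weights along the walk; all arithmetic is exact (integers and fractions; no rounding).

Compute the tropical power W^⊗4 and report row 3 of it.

W^⊗2:
  [12, 2, -8, 4]
  [-7, 12, 15, -6]
  [3, 5, 8, -5]
  [-7, -16, -13, -12]
W^⊗3:
  [10, 16, 19, 2]
  [20, 10, 0, 12]
  [13, 7, 10, 5]
  [-8, -3, 0, -16]
W^⊗4:
  [24, 14, 17, 16]
  [18, 24, 27, 10]
  [15, 17, 20, 7]
  [5, -4, -1, -3]
Answer: row 3 of W^⊗4 = [5, -4, -1, -3]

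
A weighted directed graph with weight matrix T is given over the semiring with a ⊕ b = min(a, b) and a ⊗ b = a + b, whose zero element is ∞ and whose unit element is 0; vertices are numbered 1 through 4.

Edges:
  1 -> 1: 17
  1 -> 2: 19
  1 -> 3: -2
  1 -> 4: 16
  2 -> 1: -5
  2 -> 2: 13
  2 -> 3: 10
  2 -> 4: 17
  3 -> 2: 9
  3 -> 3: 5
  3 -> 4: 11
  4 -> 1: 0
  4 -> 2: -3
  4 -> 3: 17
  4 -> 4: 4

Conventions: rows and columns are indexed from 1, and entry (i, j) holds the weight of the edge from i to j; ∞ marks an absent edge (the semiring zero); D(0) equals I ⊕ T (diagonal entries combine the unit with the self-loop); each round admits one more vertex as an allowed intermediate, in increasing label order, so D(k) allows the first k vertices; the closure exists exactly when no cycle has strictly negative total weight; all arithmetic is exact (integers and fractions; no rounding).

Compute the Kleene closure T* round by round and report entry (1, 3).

D(0):
  [0, 19, -2, 16]
  [-5, 0, 10, 17]
  [∞, 9, 0, 11]
  [0, -3, 17, 0]
D(1):
  [0, 19, -2, 16]
  [-5, 0, -7, 11]
  [∞, 9, 0, 11]
  [0, -3, -2, 0]
D(2):
  [0, 19, -2, 16]
  [-5, 0, -7, 11]
  [4, 9, 0, 11]
  [-8, -3, -10, 0]
D(3):
  [0, 7, -2, 9]
  [-5, 0, -7, 4]
  [4, 9, 0, 11]
  [-8, -3, -10, 0]
D(4):
  [0, 6, -2, 9]
  [-5, 0, -7, 4]
  [3, 8, 0, 11]
  [-8, -3, -10, 0]
Answer: T*[1][3] = -2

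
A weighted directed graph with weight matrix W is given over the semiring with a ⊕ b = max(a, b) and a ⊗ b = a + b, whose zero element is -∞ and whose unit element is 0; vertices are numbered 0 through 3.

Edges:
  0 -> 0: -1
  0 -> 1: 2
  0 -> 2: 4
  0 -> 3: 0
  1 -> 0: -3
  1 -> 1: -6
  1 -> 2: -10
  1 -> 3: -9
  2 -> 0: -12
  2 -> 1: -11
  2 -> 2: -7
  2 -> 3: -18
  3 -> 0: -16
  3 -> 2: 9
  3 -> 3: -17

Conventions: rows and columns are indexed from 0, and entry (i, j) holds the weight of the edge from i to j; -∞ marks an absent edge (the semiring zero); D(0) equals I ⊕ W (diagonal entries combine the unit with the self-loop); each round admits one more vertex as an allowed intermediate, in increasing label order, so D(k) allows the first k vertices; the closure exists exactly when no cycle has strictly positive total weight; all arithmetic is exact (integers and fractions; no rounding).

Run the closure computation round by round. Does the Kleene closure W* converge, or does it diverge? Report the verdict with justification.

D(0):
  [0, 2, 4, 0]
  [-3, 0, -10, -9]
  [-12, -11, 0, -18]
  [-16, -∞, 9, 0]
D(1):
  [0, 2, 4, 0]
  [-3, 0, 1, -3]
  [-12, -10, 0, -12]
  [-16, -14, 9, 0]
D(2):
  [0, 2, 4, 0]
  [-3, 0, 1, -3]
  [-12, -10, 0, -12]
  [-16, -14, 9, 0]
D(3):
  [0, 2, 4, 0]
  [-3, 0, 1, -3]
  [-12, -10, 0, -12]
  [-3, -1, 9, 0]
D(4):
  [0, 2, 9, 0]
  [-3, 0, 6, -3]
  [-12, -10, 0, -12]
  [-3, -1, 9, 0]
Key observation: every diagonal entry stays at the unit through all rounds, so no improving cycle exists.
Answer: CONVERGES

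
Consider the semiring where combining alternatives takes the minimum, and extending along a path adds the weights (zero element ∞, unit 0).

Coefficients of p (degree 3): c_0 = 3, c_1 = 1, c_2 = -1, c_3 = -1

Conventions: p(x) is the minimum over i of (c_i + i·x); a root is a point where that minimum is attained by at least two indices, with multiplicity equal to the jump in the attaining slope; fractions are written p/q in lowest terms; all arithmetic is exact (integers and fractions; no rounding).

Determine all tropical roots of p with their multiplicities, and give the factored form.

hull edge (i=0, c=3) to (i=2, c=-1): slope -2, span 2
hull edge (i=2, c=-1) to (i=3, c=-1): slope 0, span 1
Factored form: p(x) = -1 ⊗ (x ⊕ 0) ⊗ (x ⊕ 2) ⊗ (x ⊕ 2)
Answer: roots = 0 (mult 1), 2 (mult 2)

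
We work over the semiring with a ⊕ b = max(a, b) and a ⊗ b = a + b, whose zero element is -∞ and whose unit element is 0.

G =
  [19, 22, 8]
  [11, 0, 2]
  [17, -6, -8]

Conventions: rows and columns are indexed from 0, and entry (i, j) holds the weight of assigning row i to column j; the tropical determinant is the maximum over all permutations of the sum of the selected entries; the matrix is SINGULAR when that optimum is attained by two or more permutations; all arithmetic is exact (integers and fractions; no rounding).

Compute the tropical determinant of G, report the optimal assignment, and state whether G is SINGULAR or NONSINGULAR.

σ = (0, 1, 2): 19 + 0 + (-8) = 11
σ = (0, 2, 1): 19 + 2 + (-6) = 15
σ = (1, 0, 2): 22 + 11 + (-8) = 25
σ = (1, 2, 0): 22 + 2 + 17 = 41
σ = (2, 0, 1): 8 + 11 + (-6) = 13
σ = (2, 1, 0): 8 + 0 + 17 = 25
Optimal value attained by: σ = (1, 2, 0).
Answer: det⊕(G) = 41; verdict: NONSINGULAR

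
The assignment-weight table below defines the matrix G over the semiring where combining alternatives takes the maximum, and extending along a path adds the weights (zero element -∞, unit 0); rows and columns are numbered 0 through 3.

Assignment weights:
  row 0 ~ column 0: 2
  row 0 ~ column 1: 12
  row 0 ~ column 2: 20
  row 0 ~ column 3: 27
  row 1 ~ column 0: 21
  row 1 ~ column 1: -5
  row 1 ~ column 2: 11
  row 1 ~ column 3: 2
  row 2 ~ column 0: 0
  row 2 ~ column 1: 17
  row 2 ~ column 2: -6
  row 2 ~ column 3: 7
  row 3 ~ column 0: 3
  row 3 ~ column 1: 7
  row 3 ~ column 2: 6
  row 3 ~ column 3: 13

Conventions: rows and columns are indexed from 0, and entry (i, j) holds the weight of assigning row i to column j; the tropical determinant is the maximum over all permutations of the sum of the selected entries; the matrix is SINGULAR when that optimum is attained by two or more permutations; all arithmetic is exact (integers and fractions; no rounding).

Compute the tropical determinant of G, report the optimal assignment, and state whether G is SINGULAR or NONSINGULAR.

σ = (0, 1, 2, 3): 2 + (-5) + (-6) + 13 = 4
σ = (0, 1, 3, 2): 2 + (-5) + 7 + 6 = 10
σ = (0, 2, 1, 3): 2 + 11 + 17 + 13 = 43
σ = (0, 2, 3, 1): 2 + 11 + 7 + 7 = 27
σ = (0, 3, 1, 2): 2 + 2 + 17 + 6 = 27
σ = (0, 3, 2, 1): 2 + 2 + (-6) + 7 = 5
σ = (1, 0, 2, 3): 12 + 21 + (-6) + 13 = 40
σ = (1, 0, 3, 2): 12 + 21 + 7 + 6 = 46
σ = (1, 2, 0, 3): 12 + 11 + 0 + 13 = 36
σ = (1, 2, 3, 0): 12 + 11 + 7 + 3 = 33
σ = (1, 3, 0, 2): 12 + 2 + 0 + 6 = 20
σ = (1, 3, 2, 0): 12 + 2 + (-6) + 3 = 11
σ = (2, 0, 1, 3): 20 + 21 + 17 + 13 = 71
σ = (2, 0, 3, 1): 20 + 21 + 7 + 7 = 55
σ = (2, 1, 0, 3): 20 + (-5) + 0 + 13 = 28
σ = (2, 1, 3, 0): 20 + (-5) + 7 + 3 = 25
σ = (2, 3, 0, 1): 20 + 2 + 0 + 7 = 29
σ = (2, 3, 1, 0): 20 + 2 + 17 + 3 = 42
σ = (3, 0, 1, 2): 27 + 21 + 17 + 6 = 71
σ = (3, 0, 2, 1): 27 + 21 + (-6) + 7 = 49
σ = (3, 1, 0, 2): 27 + (-5) + 0 + 6 = 28
σ = (3, 1, 2, 0): 27 + (-5) + (-6) + 3 = 19
σ = (3, 2, 0, 1): 27 + 11 + 0 + 7 = 45
σ = (3, 2, 1, 0): 27 + 11 + 17 + 3 = 58
Optimal value attained by: σ = (2, 0, 1, 3).
Answer: det⊕(G) = 71; verdict: SINGULAR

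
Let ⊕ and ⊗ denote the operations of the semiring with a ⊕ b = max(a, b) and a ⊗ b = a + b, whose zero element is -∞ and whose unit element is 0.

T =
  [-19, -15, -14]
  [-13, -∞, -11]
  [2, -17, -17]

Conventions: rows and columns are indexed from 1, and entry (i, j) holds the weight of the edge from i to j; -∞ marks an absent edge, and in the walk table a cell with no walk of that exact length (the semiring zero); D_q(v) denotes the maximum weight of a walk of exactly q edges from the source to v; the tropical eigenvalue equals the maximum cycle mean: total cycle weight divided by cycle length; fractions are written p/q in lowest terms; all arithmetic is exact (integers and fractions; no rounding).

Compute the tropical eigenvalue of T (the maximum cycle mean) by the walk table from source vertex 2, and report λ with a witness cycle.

q=0: [-∞, 0, -∞]
q=1: [-13, -∞, -11]
q=2: [-9, -28, -27]
q=3: [-25, -24, -23]
Optimal cycle mean attained by: cycle 1->3->1, total (-14) + 2, length 2.
Answer: λ = -6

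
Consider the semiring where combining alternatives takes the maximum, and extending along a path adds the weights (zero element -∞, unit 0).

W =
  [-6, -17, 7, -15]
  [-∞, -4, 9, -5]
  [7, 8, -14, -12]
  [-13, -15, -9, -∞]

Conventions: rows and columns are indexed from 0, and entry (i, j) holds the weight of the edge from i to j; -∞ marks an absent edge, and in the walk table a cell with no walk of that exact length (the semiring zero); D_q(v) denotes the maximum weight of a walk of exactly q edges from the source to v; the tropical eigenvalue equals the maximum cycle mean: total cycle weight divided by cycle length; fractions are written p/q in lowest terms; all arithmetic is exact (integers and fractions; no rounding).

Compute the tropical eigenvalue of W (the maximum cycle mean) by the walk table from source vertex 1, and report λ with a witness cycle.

q=0: [-∞, 0, -∞, -∞]
q=1: [-∞, -4, 9, -5]
q=2: [16, 17, 5, -3]
q=3: [12, 13, 26, 12]
q=4: [33, 34, 22, 14]
Optimal cycle mean attained by: cycle 1->2->1, total 9 + 8, length 2.
Answer: λ = 17/2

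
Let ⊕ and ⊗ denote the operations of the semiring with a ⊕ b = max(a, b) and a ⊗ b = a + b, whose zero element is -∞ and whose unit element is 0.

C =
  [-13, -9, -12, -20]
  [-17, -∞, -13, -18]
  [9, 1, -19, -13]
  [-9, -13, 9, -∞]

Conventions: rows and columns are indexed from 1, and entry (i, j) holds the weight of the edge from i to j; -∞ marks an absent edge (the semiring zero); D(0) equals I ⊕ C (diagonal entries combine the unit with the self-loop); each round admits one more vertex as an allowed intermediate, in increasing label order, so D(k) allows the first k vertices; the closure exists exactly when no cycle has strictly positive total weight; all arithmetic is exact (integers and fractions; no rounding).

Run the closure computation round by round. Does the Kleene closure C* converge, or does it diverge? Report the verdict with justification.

D(0):
  [0, -9, -12, -20]
  [-17, 0, -13, -18]
  [9, 1, 0, -13]
  [-9, -13, 9, 0]
D(1):
  [0, -9, -12, -20]
  [-17, 0, -13, -18]
  [9, 1, 0, -11]
  [-9, -13, 9, 0]
D(2):
  [0, -9, -12, -20]
  [-17, 0, -13, -18]
  [9, 1, 0, -11]
  [-9, -13, 9, 0]
D(3):
  [0, -9, -12, -20]
  [-4, 0, -13, -18]
  [9, 1, 0, -11]
  [18, 10, 9, 0]
D(4):
  [0, -9, -11, -20]
  [0, 0, -9, -18]
  [9, 1, 0, -11]
  [18, 10, 9, 0]
Key observation: every diagonal entry stays at the unit through all rounds, so no improving cycle exists.
Answer: CONVERGES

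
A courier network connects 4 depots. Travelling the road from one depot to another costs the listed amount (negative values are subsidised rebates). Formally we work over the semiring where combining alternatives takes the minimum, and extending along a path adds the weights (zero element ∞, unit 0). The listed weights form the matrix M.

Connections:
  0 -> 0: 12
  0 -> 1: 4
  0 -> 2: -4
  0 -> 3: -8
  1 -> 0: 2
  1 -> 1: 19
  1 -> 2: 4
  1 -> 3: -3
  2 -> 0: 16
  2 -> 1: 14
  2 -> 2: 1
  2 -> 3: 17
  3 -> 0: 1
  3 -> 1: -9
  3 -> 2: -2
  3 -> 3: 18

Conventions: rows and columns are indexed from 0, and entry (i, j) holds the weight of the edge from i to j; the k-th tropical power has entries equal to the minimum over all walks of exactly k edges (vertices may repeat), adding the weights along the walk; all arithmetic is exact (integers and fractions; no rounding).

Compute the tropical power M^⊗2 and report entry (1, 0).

M^⊗2:
  [-7, -17, -10, 1]
  [-2, -12, -5, -6]
  [16, 8, 2, 8]
  [-7, 5, -5, -12]
Key observation: the optimum is the walk 1->3->0, with weight (-3) + 1 = -2.
Optimal value attained by: walk 1->3->0.
Answer: (M^⊗2)[1][0] = -2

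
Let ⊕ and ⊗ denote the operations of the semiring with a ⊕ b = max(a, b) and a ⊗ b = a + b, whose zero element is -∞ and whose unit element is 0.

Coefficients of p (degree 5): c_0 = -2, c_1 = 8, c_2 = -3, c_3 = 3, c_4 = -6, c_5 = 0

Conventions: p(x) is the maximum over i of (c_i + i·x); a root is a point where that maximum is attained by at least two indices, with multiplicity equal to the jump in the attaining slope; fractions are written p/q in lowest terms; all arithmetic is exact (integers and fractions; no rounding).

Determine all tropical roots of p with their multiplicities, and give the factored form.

hull edge (i=0, c=-2) to (i=1, c=8): slope 10, span 1
hull edge (i=1, c=8) to (i=5, c=0): slope -2, span 4
Factored form: p(x) = 0 ⊗ (x ⊕ (-10)) ⊗ (x ⊕ 2) ⊗ (x ⊕ 2) ⊗ (x ⊕ 2) ⊗ (x ⊕ 2)
Answer: roots = -10 (mult 1), 2 (mult 4)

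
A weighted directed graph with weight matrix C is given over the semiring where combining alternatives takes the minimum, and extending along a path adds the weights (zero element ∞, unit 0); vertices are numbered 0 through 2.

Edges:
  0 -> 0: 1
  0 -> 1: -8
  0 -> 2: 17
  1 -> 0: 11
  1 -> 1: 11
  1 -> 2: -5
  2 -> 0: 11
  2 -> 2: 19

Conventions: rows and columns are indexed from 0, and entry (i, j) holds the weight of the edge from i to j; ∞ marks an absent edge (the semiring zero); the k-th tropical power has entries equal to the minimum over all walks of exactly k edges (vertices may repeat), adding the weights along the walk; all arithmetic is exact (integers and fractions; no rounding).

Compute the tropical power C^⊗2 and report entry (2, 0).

C^⊗2:
  [2, -7, -13]
  [6, 3, 6]
  [12, 3, 28]
Key observation: the optimum is the walk 2->0->0, with weight 11 + 1 = 12.
Optimal value attained by: walk 2->0->0.
Answer: (C^⊗2)[2][0] = 12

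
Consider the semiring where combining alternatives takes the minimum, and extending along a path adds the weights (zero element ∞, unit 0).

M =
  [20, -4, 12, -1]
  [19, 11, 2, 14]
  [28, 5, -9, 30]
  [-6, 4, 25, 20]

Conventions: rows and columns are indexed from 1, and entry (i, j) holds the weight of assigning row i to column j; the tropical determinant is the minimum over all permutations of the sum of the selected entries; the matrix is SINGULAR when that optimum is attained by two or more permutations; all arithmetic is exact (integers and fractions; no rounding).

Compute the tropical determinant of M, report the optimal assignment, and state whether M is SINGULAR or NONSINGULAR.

σ = (1, 2, 3, 4): 20 + 11 + (-9) + 20 = 42
σ = (1, 2, 4, 3): 20 + 11 + 30 + 25 = 86
σ = (1, 3, 2, 4): 20 + 2 + 5 + 20 = 47
σ = (1, 3, 4, 2): 20 + 2 + 30 + 4 = 56
σ = (1, 4, 2, 3): 20 + 14 + 5 + 25 = 64
σ = (1, 4, 3, 2): 20 + 14 + (-9) + 4 = 29
σ = (2, 1, 3, 4): (-4) + 19 + (-9) + 20 = 26
σ = (2, 1, 4, 3): (-4) + 19 + 30 + 25 = 70
σ = (2, 3, 1, 4): (-4) + 2 + 28 + 20 = 46
σ = (2, 3, 4, 1): (-4) + 2 + 30 + (-6) = 22
σ = (2, 4, 1, 3): (-4) + 14 + 28 + 25 = 63
σ = (2, 4, 3, 1): (-4) + 14 + (-9) + (-6) = -5
σ = (3, 1, 2, 4): 12 + 19 + 5 + 20 = 56
σ = (3, 1, 4, 2): 12 + 19 + 30 + 4 = 65
σ = (3, 2, 1, 4): 12 + 11 + 28 + 20 = 71
σ = (3, 2, 4, 1): 12 + 11 + 30 + (-6) = 47
σ = (3, 4, 1, 2): 12 + 14 + 28 + 4 = 58
σ = (3, 4, 2, 1): 12 + 14 + 5 + (-6) = 25
σ = (4, 1, 2, 3): (-1) + 19 + 5 + 25 = 48
σ = (4, 1, 3, 2): (-1) + 19 + (-9) + 4 = 13
σ = (4, 2, 1, 3): (-1) + 11 + 28 + 25 = 63
σ = (4, 2, 3, 1): (-1) + 11 + (-9) + (-6) = -5
σ = (4, 3, 1, 2): (-1) + 2 + 28 + 4 = 33
σ = (4, 3, 2, 1): (-1) + 2 + 5 + (-6) = 0
Optimal value attained by: σ = (2, 4, 3, 1).
Answer: det⊕(M) = -5; verdict: SINGULAR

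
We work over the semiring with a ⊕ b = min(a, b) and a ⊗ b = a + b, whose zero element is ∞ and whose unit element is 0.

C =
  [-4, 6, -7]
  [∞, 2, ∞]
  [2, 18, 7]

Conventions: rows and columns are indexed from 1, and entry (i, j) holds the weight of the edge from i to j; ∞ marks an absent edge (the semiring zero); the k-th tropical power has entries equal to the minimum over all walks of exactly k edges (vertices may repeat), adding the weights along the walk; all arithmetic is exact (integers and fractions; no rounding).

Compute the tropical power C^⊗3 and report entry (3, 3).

C^⊗2:
  [-8, 2, -11]
  [∞, 4, ∞]
  [-2, 8, -5]
C^⊗3:
  [-12, -2, -15]
  [∞, 6, ∞]
  [-6, 4, -9]
Key observation: the optimum is the walk 3->1->1->3, with weight 2 + (-4) + (-7) = -9.
Optimal value attained by: walk 3->1->1->3.
Answer: (C^⊗3)[3][3] = -9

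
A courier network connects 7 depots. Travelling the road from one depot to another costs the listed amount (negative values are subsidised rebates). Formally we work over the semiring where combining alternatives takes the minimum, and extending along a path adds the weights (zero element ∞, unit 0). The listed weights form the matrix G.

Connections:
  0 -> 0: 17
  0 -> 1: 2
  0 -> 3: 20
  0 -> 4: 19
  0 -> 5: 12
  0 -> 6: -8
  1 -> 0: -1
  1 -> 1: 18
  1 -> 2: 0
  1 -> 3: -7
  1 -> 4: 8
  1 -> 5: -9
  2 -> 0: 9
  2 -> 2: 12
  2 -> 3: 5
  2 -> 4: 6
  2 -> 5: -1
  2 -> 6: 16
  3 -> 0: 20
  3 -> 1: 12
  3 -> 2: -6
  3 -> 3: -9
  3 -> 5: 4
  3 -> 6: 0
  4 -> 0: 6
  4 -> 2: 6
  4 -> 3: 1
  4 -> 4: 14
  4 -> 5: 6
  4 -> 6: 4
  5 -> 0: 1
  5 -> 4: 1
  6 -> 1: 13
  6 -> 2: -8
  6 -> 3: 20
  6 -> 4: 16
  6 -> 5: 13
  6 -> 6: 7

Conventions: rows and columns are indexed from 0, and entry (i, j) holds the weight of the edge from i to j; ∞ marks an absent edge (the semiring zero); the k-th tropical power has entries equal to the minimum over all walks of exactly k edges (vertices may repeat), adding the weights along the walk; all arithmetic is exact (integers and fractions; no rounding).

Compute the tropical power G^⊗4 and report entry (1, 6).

G^⊗2:
  [1, 5, -16, -5, 8, -7, -1]
  [-8, 1, -13, -16, -8, -3, -9]
  [0, 11, -1, -4, 0, 9, 1]
  [3, 3, -15, -18, 0, -7, -9]
  [7, 8, -5, -8, 7, 5, -2]
  [7, 3, 7, 2, 15, 7, -7]
  [1, 20, -1, -3, -2, -9, 8]
G^⊗3:
  [-7, 3, -11, -14, -10, -17, -7]
  [-4, -6, -22, -25, -7, -14, -16]
  [6, 2, -10, -13, 5, -2, -8]
  [-6, -6, -24, -27, -9, -16, -18]
  [4, 4, -14, -17, 1, -6, -8]
  [2, 6, -15, -7, 8, -6, -1]
  [-8, 3, -9, -12, -8, -2, -7]
G^⊗4:
  [-16, -5, -20, -23, -16, -12, -15]
  [-13, -13, -31, -34, -16, -23, -25]
  [-1, -1, -19, -22, -4, -11, -13]
  [-15, -15, -33, -36, -18, -25, -27]
  [-5, -5, -23, -26, -8, -15, -17]
  [-6, 4, -13, -16, -9, -16, -7]
  [-2, -6, -18, -21, -3, -10, -16]
Key observation: the optimum is the walk 1->3->3->3->6, with weight (-7) + (-9) + (-9) + 0 = -25.
Optimal value attained by: walk 1->3->3->3->6.
Answer: (G^⊗4)[1][6] = -25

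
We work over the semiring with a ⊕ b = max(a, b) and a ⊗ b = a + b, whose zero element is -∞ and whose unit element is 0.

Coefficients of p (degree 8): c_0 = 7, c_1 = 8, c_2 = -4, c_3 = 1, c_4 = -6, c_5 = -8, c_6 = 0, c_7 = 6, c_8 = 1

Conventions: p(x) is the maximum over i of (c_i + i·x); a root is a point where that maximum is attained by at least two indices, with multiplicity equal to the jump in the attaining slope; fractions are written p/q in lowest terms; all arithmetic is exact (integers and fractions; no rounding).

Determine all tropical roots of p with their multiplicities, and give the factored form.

hull edge (i=0, c=7) to (i=1, c=8): slope 1, span 1
hull edge (i=1, c=8) to (i=7, c=6): slope -1/3, span 6
hull edge (i=7, c=6) to (i=8, c=1): slope -5, span 1
Factored form: p(x) = 1 ⊗ (x ⊕ (-1)) ⊗ (x ⊕ 1/3) ⊗ (x ⊕ 1/3) ⊗ (x ⊕ 1/3) ⊗ (x ⊕ 1/3) ⊗ (x ⊕ 1/3) ⊗ (x ⊕ 1/3) ⊗ (x ⊕ 5)
Answer: roots = -1 (mult 1), 1/3 (mult 6), 5 (mult 1)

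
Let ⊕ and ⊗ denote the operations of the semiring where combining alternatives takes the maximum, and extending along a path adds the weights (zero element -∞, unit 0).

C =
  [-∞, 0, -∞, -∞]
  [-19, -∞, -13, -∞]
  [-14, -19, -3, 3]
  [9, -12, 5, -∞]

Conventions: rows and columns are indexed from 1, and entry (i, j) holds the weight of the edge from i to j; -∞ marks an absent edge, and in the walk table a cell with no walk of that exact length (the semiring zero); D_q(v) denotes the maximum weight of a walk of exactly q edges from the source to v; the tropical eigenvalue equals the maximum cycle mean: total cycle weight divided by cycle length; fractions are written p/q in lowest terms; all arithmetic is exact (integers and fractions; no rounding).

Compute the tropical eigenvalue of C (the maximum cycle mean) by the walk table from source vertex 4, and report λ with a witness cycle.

q=0: [-∞, -∞, -∞, 0]
q=1: [9, -12, 5, -∞]
q=2: [-9, 9, 2, 8]
q=3: [17, -4, 13, 5]
q=4: [14, 17, 10, 16]
Optimal cycle mean attained by: cycle 3->4->3, total 3 + 5, length 2.
Answer: λ = 4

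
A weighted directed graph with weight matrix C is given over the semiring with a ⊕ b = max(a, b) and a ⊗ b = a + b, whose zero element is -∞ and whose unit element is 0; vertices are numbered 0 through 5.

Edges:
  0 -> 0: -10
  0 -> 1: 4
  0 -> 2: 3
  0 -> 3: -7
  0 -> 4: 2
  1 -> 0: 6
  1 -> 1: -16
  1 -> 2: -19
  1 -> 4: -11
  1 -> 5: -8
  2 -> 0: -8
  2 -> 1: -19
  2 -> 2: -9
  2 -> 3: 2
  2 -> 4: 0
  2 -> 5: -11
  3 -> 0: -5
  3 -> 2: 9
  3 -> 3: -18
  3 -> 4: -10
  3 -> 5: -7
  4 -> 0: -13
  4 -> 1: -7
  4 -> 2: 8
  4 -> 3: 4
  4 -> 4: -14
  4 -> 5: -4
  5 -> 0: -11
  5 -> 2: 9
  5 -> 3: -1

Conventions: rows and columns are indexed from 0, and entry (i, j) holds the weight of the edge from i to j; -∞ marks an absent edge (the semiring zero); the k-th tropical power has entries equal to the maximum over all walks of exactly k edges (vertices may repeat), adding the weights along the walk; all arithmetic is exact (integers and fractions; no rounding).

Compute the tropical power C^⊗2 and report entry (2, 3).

C^⊗2:
  [10, -5, 10, 6, 3, -2]
  [-4, 10, 9, -1, 8, -15]
  [-3, -4, 11, 4, -6, -4]
  [1, -1, 2, 11, 9, -2]
  [0, -9, 13, 10, 8, -3]
  [1, -7, 8, 11, 9, -2]
Key observation: the optimum is the walk 2->4->3, with weight 0 + 4 = 4.
Optimal value attained by: walk 2->4->3.
Answer: (C^⊗2)[2][3] = 4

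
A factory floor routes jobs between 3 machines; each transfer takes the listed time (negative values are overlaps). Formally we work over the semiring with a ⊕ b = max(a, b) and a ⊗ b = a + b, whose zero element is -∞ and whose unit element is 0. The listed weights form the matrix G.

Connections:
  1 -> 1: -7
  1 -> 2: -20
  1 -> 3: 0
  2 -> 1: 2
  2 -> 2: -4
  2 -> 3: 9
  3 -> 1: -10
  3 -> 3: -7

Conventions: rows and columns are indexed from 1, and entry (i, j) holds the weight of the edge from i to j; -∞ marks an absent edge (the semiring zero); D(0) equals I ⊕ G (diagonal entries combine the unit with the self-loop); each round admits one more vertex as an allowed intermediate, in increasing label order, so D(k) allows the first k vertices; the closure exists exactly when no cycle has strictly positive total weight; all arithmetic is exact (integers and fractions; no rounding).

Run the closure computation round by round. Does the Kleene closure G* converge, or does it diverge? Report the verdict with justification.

D(0):
  [0, -20, 0]
  [2, 0, 9]
  [-10, -∞, 0]
D(1):
  [0, -20, 0]
  [2, 0, 9]
  [-10, -30, 0]
D(2):
  [0, -20, 0]
  [2, 0, 9]
  [-10, -30, 0]
D(3):
  [0, -20, 0]
  [2, 0, 9]
  [-10, -30, 0]
Key observation: every diagonal entry stays at the unit through all rounds, so no improving cycle exists.
Answer: CONVERGES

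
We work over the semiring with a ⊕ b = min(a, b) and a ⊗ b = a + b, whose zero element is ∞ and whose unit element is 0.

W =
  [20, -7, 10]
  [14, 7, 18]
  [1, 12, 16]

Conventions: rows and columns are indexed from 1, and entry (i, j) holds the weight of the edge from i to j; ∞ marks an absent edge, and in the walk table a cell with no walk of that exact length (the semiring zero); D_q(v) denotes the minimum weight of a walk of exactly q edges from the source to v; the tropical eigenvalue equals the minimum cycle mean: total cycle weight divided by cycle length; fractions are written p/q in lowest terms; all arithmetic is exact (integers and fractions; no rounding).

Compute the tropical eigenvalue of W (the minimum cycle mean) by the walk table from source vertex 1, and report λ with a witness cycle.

q=0: [0, ∞, ∞]
q=1: [20, -7, 10]
q=2: [7, 0, 11]
q=3: [12, 0, 17]
Optimal cycle mean attained by: cycle 1->2->1, total (-7) + 14, length 2.
Answer: λ = 7/2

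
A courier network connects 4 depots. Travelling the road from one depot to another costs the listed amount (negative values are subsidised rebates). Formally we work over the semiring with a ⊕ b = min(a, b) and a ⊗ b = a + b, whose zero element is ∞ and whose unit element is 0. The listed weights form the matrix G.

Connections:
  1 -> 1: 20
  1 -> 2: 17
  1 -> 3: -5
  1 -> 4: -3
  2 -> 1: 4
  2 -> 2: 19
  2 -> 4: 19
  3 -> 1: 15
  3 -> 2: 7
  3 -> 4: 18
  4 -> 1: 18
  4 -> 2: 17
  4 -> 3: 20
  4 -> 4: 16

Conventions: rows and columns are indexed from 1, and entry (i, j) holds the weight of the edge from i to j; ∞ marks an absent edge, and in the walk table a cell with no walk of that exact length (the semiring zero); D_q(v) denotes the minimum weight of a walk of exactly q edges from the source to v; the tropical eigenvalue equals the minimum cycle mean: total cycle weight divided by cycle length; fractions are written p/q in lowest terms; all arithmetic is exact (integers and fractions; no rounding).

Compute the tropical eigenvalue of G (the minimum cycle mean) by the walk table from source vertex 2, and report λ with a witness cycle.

q=0: [∞, 0, ∞, ∞]
q=1: [4, 19, ∞, 19]
q=2: [23, 21, -1, 1]
q=3: [14, 6, 18, 17]
q=4: [10, 25, 9, 11]
Optimal cycle mean attained by: cycle 1->3->2->1, total (-5) + 7 + 4, length 3.
Answer: λ = 2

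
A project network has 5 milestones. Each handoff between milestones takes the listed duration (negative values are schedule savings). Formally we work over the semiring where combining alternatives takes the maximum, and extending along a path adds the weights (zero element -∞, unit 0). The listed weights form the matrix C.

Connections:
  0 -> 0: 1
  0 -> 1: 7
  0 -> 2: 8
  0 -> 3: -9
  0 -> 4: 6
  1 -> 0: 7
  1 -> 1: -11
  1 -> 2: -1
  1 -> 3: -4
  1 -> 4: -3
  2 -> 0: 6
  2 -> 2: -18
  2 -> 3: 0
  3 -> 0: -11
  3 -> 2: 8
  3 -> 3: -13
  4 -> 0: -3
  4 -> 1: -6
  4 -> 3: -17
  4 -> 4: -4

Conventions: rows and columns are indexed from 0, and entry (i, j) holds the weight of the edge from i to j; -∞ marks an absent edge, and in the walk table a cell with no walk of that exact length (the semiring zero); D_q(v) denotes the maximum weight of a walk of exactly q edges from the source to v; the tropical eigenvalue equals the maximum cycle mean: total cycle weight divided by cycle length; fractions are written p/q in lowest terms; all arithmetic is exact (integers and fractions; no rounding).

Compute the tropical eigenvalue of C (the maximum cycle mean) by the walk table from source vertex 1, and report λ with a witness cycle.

q=0: [-∞, 0, -∞, -∞, -∞]
q=1: [7, -11, -1, -4, -3]
q=2: [8, 14, 15, -1, 13]
q=3: [21, 15, 16, 15, 14]
q=4: [22, 28, 29, 16, 27]
q=5: [35, 29, 30, 29, 28]
Optimal cycle mean attained by: cycle 0->1->0, total 7 + 7, length 2.
Answer: λ = 7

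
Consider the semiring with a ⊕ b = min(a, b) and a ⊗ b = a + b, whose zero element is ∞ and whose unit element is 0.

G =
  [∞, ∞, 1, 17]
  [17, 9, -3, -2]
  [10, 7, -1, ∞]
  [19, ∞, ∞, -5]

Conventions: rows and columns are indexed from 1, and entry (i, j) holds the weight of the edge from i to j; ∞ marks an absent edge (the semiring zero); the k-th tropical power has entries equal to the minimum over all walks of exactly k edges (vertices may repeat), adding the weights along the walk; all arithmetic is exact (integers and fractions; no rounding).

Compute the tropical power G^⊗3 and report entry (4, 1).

G^⊗2:
  [11, 8, 0, 12]
  [7, 4, -4, -7]
  [9, 6, -2, 5]
  [14, ∞, 20, -10]
G^⊗3:
  [10, 7, -1, 6]
  [6, 3, -5, -12]
  [8, 5, -3, 0]
  [9, 27, 15, -15]
Key observation: the optimum is the walk 4->4->4->1, with weight (-5) + (-5) + 19 = 9.
Optimal value attained by: walk 4->4->4->1.
Answer: (G^⊗3)[4][1] = 9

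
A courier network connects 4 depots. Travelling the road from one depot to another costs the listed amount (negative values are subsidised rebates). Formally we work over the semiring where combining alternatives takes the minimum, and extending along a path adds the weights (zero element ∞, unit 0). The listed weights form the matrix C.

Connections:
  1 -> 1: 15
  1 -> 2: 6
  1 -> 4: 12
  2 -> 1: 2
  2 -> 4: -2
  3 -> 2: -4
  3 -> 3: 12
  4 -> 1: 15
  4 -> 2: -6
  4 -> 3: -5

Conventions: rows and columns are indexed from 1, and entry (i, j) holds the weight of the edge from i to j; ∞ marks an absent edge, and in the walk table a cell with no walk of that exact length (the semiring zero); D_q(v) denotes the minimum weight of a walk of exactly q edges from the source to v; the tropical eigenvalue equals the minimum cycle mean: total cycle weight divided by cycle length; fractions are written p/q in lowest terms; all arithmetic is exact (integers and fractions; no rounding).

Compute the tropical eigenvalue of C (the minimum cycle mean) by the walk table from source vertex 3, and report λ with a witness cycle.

q=0: [∞, ∞, 0, ∞]
q=1: [∞, -4, 12, ∞]
q=2: [-2, 8, 24, -6]
q=3: [9, -12, -11, 6]
q=4: [-10, -15, 1, -14]
Optimal cycle mean attained by: cycle 2->4->2, total (-2) + (-6), length 2.
Answer: λ = -4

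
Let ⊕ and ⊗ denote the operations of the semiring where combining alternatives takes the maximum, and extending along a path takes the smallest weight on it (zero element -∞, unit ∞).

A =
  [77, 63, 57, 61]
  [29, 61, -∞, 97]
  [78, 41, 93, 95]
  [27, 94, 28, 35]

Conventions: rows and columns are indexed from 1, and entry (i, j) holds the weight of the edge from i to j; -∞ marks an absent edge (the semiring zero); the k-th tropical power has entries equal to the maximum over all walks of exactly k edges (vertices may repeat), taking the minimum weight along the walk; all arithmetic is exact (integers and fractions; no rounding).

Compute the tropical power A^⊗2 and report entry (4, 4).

A^⊗2:
  [77, 63, 57, 63]
  [29, 94, 29, 61]
  [78, 94, 93, 93]
  [29, 61, 28, 94]
Key observation: the optimum is the walk 4->2->4, with weight 94 min 97 = 94.
Optimal value attained by: walk 4->2->4.
Answer: (A^⊗2)[4][4] = 94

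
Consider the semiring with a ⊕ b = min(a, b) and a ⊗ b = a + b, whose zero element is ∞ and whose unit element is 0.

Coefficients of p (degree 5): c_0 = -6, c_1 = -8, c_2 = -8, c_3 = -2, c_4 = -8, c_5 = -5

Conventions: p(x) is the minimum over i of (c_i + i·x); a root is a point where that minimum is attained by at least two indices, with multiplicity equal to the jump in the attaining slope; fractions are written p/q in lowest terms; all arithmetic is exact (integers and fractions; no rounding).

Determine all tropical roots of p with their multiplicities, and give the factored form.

hull edge (i=0, c=-6) to (i=1, c=-8): slope -2, span 1
hull edge (i=1, c=-8) to (i=4, c=-8): slope 0, span 3
hull edge (i=4, c=-8) to (i=5, c=-5): slope 3, span 1
Factored form: p(x) = -5 ⊗ (x ⊕ (-3)) ⊗ (x ⊕ 0) ⊗ (x ⊕ 0) ⊗ (x ⊕ 0) ⊗ (x ⊕ 2)
Answer: roots = -3 (mult 1), 0 (mult 3), 2 (mult 1)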